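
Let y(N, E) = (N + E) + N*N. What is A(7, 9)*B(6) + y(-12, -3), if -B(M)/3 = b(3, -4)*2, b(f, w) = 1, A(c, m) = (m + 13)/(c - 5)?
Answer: 63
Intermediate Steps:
y(N, E) = E + N + N² (y(N, E) = (E + N) + N² = E + N + N²)
A(c, m) = (13 + m)/(-5 + c)
B(M) = -6 (B(M) = -3*2 = -6)
A(7, 9)*B(6) + y(-12, -3) = ((13 + 9)/(-5 + 7))*(-6) + (-3 - 12 + (-12)²) = (22/2)*(-6) + (-3 - 12 + 144) = ((½)*22)*(-6) + 129 = 11*(-6) + 129 = -66 + 129 = 63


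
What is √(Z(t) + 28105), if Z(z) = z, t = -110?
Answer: √27995 ≈ 167.32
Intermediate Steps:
√(Z(t) + 28105) = √(-110 + 28105) = √27995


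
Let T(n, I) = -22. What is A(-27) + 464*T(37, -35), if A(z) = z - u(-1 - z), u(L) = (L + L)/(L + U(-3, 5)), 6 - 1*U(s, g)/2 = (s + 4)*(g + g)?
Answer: -92141/9 ≈ -10238.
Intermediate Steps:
U(s, g) = 12 - 4*g*(4 + s) (U(s, g) = 12 - 2*(s + 4)*(g + g) = 12 - 2*(4 + s)*2*g = 12 - 4*g*(4 + s))
u(L) = 2*L/(-8 + L) (u(L) = (L + L)/(L + (12 - 16*5 - 4*5*(-3))) = (2*L)/(L + (12 - 80 + 60)) = (2*L)/(L - 8) = (2*L)/(-8 + L) = 2*L/(-8 + L))
A(z) = z - 2*(-1 - z)/(-9 - z) (A(z) = z - 2*(-1 - z)/(-8 + (-1 - z)) = z - 2*(-1 - z)/(-9 - z))
A(-27) + 464*T(37, -35) = (-2 + (-27)² + 7*(-27))/(9 - 27) + 464*(-22) = (-2 + 729 - 189)/(-18) - 10208 = -1/18*538 - 10208 = -269/9 - 10208 = -92141/9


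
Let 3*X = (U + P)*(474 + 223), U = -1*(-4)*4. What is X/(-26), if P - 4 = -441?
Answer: 293437/78 ≈ 3762.0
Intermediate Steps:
P = -437 (P = 4 - 441 = -437)
U = 16 (U = 4*4 = 16)
X = -293437/3 (X = ((16 - 437)*(474 + 223))/3 = (-421*697)/3 = (1/3)*(-293437) = -293437/3 ≈ -97812.)
X/(-26) = -293437/3/(-26) = -293437/3*(-1/26) = 293437/78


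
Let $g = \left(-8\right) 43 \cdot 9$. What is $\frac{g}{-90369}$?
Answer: $\frac{344}{10041} \approx 0.03426$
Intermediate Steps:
$g = -3096$ ($g = \left(-344\right) 9 = -3096$)
$\frac{g}{-90369} = - \frac{3096}{-90369} = \left(-3096\right) \left(- \frac{1}{90369}\right) = \frac{344}{10041}$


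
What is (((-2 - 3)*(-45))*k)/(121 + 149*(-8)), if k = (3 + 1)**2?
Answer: -400/119 ≈ -3.3613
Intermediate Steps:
k = 16 (k = 4**2 = 16)
(((-2 - 3)*(-45))*k)/(121 + 149*(-8)) = (((-2 - 3)*(-45))*16)/(121 + 149*(-8)) = (-5*(-45)*16)/(121 - 1192) = (225*16)/(-1071) = 3600*(-1/1071) = -400/119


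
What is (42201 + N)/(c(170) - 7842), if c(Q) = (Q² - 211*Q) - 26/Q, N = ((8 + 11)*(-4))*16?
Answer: -3483725/1259033 ≈ -2.7670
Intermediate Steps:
N = -1216 (N = (19*(-4))*16 = -76*16 = -1216)
c(Q) = Q² - 211*Q - 26/Q
(42201 + N)/(c(170) - 7842) = (42201 - 1216)/((-26 + 170²*(-211 + 170))/170 - 7842) = 40985/((-26 + 28900*(-41))/170 - 7842) = 40985/((-26 - 1184900)/170 - 7842) = 40985/((1/170)*(-1184926) - 7842) = 40985/(-592463/85 - 7842) = 40985/(-1259033/85) = 40985*(-85/1259033) = -3483725/1259033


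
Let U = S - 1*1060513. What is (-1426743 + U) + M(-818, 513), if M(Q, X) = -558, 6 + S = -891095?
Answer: -3378915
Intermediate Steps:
S = -891101 (S = -6 - 891095 = -891101)
U = -1951614 (U = -891101 - 1*1060513 = -891101 - 1060513 = -1951614)
(-1426743 + U) + M(-818, 513) = (-1426743 - 1951614) - 558 = -3378357 - 558 = -3378915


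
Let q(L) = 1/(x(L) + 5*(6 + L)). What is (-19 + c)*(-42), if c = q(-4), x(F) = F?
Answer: 791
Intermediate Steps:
q(L) = 1/(30 + 6*L) (q(L) = 1/(L + 5*(6 + L)) = 1/(L + (30 + 5*L)) = 1/(30 + 6*L))
c = 1/6 (c = 1/(6*(5 - 4)) = (1/6)/1 = (1/6)*1 = 1/6 ≈ 0.16667)
(-19 + c)*(-42) = (-19 + 1/6)*(-42) = -113/6*(-42) = 791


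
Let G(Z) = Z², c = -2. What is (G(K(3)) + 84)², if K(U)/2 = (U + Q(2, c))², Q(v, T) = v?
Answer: 6677056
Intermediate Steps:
K(U) = 2*(2 + U)² (K(U) = 2*(U + 2)² = 2*(2 + U)²)
(G(K(3)) + 84)² = ((2*(2 + 3)²)² + 84)² = ((2*5²)² + 84)² = ((2*25)² + 84)² = (50² + 84)² = (2500 + 84)² = 2584² = 6677056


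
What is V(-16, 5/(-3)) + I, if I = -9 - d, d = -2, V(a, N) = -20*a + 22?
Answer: 335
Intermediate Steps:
V(a, N) = 22 - 20*a
I = -7 (I = -9 - 1*(-2) = -9 + 2 = -7)
V(-16, 5/(-3)) + I = (22 - 20*(-16)) - 7 = (22 + 320) - 7 = 342 - 7 = 335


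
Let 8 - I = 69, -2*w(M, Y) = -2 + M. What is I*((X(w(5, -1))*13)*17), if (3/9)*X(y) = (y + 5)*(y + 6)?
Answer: -2547909/4 ≈ -6.3698e+5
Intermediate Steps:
w(M, Y) = 1 - M/2 (w(M, Y) = -(-2 + M)/2 = 1 - M/2)
X(y) = 3*(5 + y)*(6 + y) (X(y) = 3*((y + 5)*(y + 6)) = 3*((5 + y)*(6 + y)) = 3*(5 + y)*(6 + y))
I = -61 (I = 8 - 1*69 = 8 - 69 = -61)
I*((X(w(5, -1))*13)*17) = -61*(90 + 3*(1 - 1/2*5)**2 + 33*(1 - 1/2*5))*13*17 = -61*(90 + 3*(1 - 5/2)**2 + 33*(1 - 5/2))*13*17 = -61*(90 + 3*(-3/2)**2 + 33*(-3/2))*13*17 = -61*(90 + 3*(9/4) - 99/2)*13*17 = -61*(90 + 27/4 - 99/2)*13*17 = -61*(189/4)*13*17 = -149877*17/4 = -61*41769/4 = -2547909/4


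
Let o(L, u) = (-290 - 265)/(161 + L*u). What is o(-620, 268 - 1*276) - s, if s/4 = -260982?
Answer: 1781984911/1707 ≈ 1.0439e+6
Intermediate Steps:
s = -1043928 (s = 4*(-260982) = -1043928)
o(L, u) = -555/(161 + L*u)
o(-620, 268 - 1*276) - s = -555/(161 - 620*(268 - 1*276)) - 1*(-1043928) = -555/(161 - 620*(268 - 276)) + 1043928 = -555/(161 - 620*(-8)) + 1043928 = -555/(161 + 4960) + 1043928 = -555/5121 + 1043928 = -555*1/5121 + 1043928 = -185/1707 + 1043928 = 1781984911/1707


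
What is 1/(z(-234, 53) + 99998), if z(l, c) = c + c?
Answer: 1/100104 ≈ 9.9896e-6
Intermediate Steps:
z(l, c) = 2*c
1/(z(-234, 53) + 99998) = 1/(2*53 + 99998) = 1/(106 + 99998) = 1/100104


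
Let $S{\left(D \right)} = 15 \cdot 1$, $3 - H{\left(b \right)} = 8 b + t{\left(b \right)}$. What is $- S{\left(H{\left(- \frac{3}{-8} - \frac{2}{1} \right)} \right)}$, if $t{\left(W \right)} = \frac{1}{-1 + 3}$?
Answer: $-15$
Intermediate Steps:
$t{\left(W \right)} = \frac{1}{2}$
$H{\left(b \right)} = \frac{5}{2} - 8 b$ ($H{\left(b \right)} = 3 - \left(8 b + \frac{1}{2}\right) = 3 - \left(\frac{1}{2} + 8 b\right) = \frac{5}{2} - 8 b$)
$S{\left(D \right)} = 15$
$- S{\left(H{\left(- \frac{3}{-8} - \frac{2}{1} \right)} \right)} = \left(-1\right) 15 = -15$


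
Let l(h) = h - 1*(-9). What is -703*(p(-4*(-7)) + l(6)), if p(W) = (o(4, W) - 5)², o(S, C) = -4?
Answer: -67488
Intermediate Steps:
p(W) = 81 (p(W) = (-4 - 5)² = (-9)² = 81)
l(h) = 9 + h (l(h) = h + 9 = 9 + h)
-703*(p(-4*(-7)) + l(6)) = -703*(81 + (9 + 6)) = -703*(81 + 15) = -703*96 = -67488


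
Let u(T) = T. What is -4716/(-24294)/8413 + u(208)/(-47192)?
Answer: -881033548/200944934063 ≈ -0.0043845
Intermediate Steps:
-4716/(-24294)/8413 + u(208)/(-47192) = -4716/(-24294)/8413 + 208/(-47192) = -4716*(-1/24294)*(1/8413) + 208*(-1/47192) = (786/4049)*(1/8413) - 26/5899 = 786/34064237 - 26/5899 = -881033548/200944934063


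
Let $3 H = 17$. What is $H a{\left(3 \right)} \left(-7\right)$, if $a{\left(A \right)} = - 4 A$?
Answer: $476$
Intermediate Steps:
$H = \frac{17}{3}$ ($H = \frac{1}{3} \cdot 17 = \frac{17}{3} \approx 5.6667$)
$H a{\left(3 \right)} \left(-7\right) = \frac{17 \left(\left(-4\right) 3\right)}{3} \left(-7\right) = \frac{17}{3} \left(-12\right) \left(-7\right) = \left(-68\right) \left(-7\right) = 476$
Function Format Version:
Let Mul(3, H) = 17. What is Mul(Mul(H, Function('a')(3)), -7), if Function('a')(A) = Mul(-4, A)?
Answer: 476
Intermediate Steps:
H = Rational(17, 3) (H = Mul(Rational(1, 3), 17) = Rational(17, 3) ≈ 5.6667)
Mul(Mul(H, Function('a')(3)), -7) = Mul(Mul(Rational(17, 3), Mul(-4, 3)), -7) = Mul(Mul(Rational(17, 3), -12), -7) = Mul(-68, -7) = 476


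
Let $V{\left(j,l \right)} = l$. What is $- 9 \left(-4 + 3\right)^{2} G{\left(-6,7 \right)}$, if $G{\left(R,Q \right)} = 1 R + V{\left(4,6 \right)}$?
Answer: $0$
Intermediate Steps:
$G{\left(R,Q \right)} = 6 + R$ ($G{\left(R,Q \right)} = 1 R + 6 = R + 6 = 6 + R$)
$- 9 \left(-4 + 3\right)^{2} G{\left(-6,7 \right)} = - 9 \left(-4 + 3\right)^{2} \left(6 - 6\right) = - 9 \left(-1\right)^{2} \cdot 0 = \left(-9\right) 1 \cdot 0 = \left(-9\right) 0 = 0$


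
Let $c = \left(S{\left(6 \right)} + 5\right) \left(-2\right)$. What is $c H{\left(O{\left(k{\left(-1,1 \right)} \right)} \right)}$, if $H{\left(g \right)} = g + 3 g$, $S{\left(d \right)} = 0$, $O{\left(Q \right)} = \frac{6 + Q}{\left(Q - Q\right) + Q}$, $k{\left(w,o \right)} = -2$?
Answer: $80$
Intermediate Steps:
$O{\left(Q \right)} = \frac{6 + Q}{Q}$ ($O{\left(Q \right)} = \frac{6 + Q}{0 + Q} = \frac{6 + Q}{Q}$)
$H{\left(g \right)} = 4 g$
$c = -10$ ($c = \left(0 + 5\right) \left(-2\right) = 5 \left(-2\right) = -10$)
$c H{\left(O{\left(k{\left(-1,1 \right)} \right)} \right)} = - 10 \cdot 4 \frac{6 - 2}{-2} = - 10 \cdot 4 \left(\left(- \frac{1}{2}\right) 4\right) = - 10 \cdot 4 \left(-2\right) = \left(-10\right) \left(-8\right) = 80$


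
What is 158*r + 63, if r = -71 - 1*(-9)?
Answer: -9733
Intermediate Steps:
r = -62 (r = -71 + 9 = -62)
158*r + 63 = 158*(-62) + 63 = -9796 + 63 = -9733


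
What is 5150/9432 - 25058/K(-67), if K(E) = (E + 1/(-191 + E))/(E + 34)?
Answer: -1006084903367/81525492 ≈ -12341.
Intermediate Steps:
K(E) = (E + 1/(-191 + E))/(34 + E)
5150/9432 - 25058/K(-67) = 5150/9432 - 25058*(6494 - 1*(-67)² + 157*(-67))/(-1 - 1*(-67)² + 191*(-67)) = 5150*(1/9432) - 25058*(6494 - 1*4489 - 10519)/(-1 - 1*4489 - 12797) = 2575/4716 - 25058*(6494 - 4489 - 10519)/(-1 - 4489 - 12797) = 2575/4716 - 25058/(-17287/(-8514)) = 2575/4716 - 25058/((-1/8514*(-17287))) = 2575/4716 - 25058/17287/8514 = 2575/4716 - 25058*8514/17287 = 2575/4716 - 213343812/17287 = -1006084903367/81525492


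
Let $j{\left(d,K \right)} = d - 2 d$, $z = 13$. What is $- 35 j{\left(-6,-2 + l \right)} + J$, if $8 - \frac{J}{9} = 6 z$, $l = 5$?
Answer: $-840$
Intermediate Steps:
$J = -630$ ($J = 72 - 9 \cdot 6 \cdot 13 = 72 - 702 = -630$)
$j{\left(d,K \right)} = - d$
$- 35 j{\left(-6,-2 + l \right)} + J = - 35 \left(\left(-1\right) \left(-6\right)\right) - 630 = \left(-35\right) 6 - 630 = -210 - 630 = -840$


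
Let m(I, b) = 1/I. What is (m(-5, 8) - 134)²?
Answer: 450241/25 ≈ 18010.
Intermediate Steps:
(m(-5, 8) - 134)² = (1/(-5) - 134)² = (-⅕ - 134)² = (-671/5)² = 450241/25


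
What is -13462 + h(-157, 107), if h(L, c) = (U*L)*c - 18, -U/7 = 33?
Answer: 3867089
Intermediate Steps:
U = -231 (U = -7*33 = -231)
h(L, c) = -18 - 231*L*c (h(L, c) = (-231*L)*c - 18 = -231*L*c - 18 = -18 - 231*L*c)
-13462 + h(-157, 107) = -13462 + (-18 - 231*(-157)*107) = -13462 + (-18 + 3880569) = -13462 + 3880551 = 3867089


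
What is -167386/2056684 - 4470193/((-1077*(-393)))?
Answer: -4632311192879/435257063262 ≈ -10.643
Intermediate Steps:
-167386/2056684 - 4470193/((-1077*(-393))) = -167386*1/2056684 - 4470193/423261 = -83693/1028342 - 4470193*1/423261 = -83693/1028342 - 4470193/423261 = -4632311192879/435257063262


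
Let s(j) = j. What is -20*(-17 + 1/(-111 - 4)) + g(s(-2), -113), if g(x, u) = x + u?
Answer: 5179/23 ≈ 225.17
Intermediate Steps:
g(x, u) = u + x
-20*(-17 + 1/(-111 - 4)) + g(s(-2), -113) = -20*(-17 + 1/(-111 - 4)) + (-113 - 2) = -20*(-17 + 1/(-115)) - 115 = -20*(-17 - 1/115) - 115 = -20*(-1956/115) - 115 = 7824/23 - 115 = 5179/23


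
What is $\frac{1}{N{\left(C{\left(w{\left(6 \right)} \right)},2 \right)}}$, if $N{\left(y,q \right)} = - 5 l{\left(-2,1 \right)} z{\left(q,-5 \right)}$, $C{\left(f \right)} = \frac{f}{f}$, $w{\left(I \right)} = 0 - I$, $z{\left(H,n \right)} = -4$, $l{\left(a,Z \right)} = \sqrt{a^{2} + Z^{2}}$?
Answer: $\frac{\sqrt{5}}{100} \approx 0.022361$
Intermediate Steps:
$l{\left(a,Z \right)} = \sqrt{Z^{2} + a^{2}}$
$w{\left(I \right)} = - I$
$C{\left(f \right)} = 1$
$N{\left(y,q \right)} = 20 \sqrt{5}$ ($N{\left(y,q \right)} = - 5 \sqrt{1^{2} + \left(-2\right)^{2}} \left(-4\right) = - 5 \sqrt{1 + 4} \left(-4\right) = - 5 \sqrt{5} \left(-4\right) = 20 \sqrt{5}$)
$\frac{1}{N{\left(C{\left(w{\left(6 \right)} \right)},2 \right)}} = \frac{1}{20 \sqrt{5}} = \frac{\sqrt{5}}{100}$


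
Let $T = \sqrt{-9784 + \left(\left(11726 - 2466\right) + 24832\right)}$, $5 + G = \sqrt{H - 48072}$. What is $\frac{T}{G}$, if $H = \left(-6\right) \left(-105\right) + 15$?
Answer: $- \frac{5 \sqrt{6077}}{23726} - \frac{i \sqrt{288213879}}{23726} \approx -0.016428 - 0.71554 i$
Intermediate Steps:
$H = 645$ ($H = 630 + 15 = 645$)
$G = -5 + i \sqrt{47427}$ ($G = -5 + \sqrt{645 - 48072} = -5 + \sqrt{-47427} = -5 + i \sqrt{47427} \approx -5.0 + 217.78 i$)
$T = 2 \sqrt{6077}$ ($T = \sqrt{-9784 + \left(9260 + 24832\right)} = \sqrt{-9784 + 34092} = \sqrt{24308} = 2 \sqrt{6077} \approx 155.91$)
$\frac{T}{G} = \frac{2 \sqrt{6077}}{-5 + i \sqrt{47427}}$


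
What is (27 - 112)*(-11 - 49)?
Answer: 5100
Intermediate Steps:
(27 - 112)*(-11 - 49) = -85*(-60) = 5100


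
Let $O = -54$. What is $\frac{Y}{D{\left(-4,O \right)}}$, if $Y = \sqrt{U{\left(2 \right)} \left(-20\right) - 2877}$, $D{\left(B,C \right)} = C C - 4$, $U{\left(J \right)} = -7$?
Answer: $\frac{i \sqrt{2737}}{2912} \approx 0.017966 i$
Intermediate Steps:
$D{\left(B,C \right)} = -4 + C^{2}$ ($D{\left(B,C \right)} = C^{2} - 4 = -4 + C^{2}$)
$Y = i \sqrt{2737}$ ($Y = \sqrt{\left(-7\right) \left(-20\right) - 2877} = \sqrt{140 - 2877} = \sqrt{-2737} = i \sqrt{2737} \approx 52.316 i$)
$\frac{Y}{D{\left(-4,O \right)}} = \frac{i \sqrt{2737}}{-4 + \left(-54\right)^{2}} = \frac{i \sqrt{2737}}{-4 + 2916} = \frac{i \sqrt{2737}}{2912}$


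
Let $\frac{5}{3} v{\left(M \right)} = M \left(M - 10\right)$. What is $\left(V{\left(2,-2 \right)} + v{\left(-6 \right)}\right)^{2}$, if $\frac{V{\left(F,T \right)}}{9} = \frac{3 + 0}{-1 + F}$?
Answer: $\frac{178929}{25} \approx 7157.2$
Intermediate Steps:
$V{\left(F,T \right)} = \frac{27}{-1 + F}$ ($V{\left(F,T \right)} = 9 \frac{3 + 0}{-1 + F} = 9 \frac{3}{-1 + F} = \frac{27}{-1 + F}$)
$v{\left(M \right)} = \frac{3 M \left(-10 + M\right)}{5}$ ($v{\left(M \right)} = \frac{3 M \left(M - 10\right)}{5} = \frac{3 M \left(-10 + M\right)}{5}$)
$\left(V{\left(2,-2 \right)} + v{\left(-6 \right)}\right)^{2} = \left(\frac{27}{-1 + 2} + \frac{3}{5} \left(-6\right) \left(-10 - 6\right)\right)^{2} = \left(\frac{27}{1} + \frac{3}{5} \left(-6\right) \left(-16\right)\right)^{2} = \left(27 \cdot 1 + \frac{288}{5}\right)^{2} = \left(27 + \frac{288}{5}\right)^{2} = \left(\frac{423}{5}\right)^{2} = \frac{178929}{25}$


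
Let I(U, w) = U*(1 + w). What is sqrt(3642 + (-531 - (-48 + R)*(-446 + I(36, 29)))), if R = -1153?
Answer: sqrt(764545) ≈ 874.38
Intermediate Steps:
sqrt(3642 + (-531 - (-48 + R)*(-446 + I(36, 29)))) = sqrt(3642 + (-531 - (-48 - 1153)*(-446 + 36*(1 + 29)))) = sqrt(3642 + (-531 - (-1201)*(-446 + 36*30))) = sqrt(3642 + (-531 - (-1201)*(-446 + 1080))) = sqrt(3642 + (-531 - (-1201)*634)) = sqrt(3642 + (-531 - 1*(-761434))) = sqrt(3642 + (-531 + 761434)) = sqrt(3642 + 760903) = sqrt(764545)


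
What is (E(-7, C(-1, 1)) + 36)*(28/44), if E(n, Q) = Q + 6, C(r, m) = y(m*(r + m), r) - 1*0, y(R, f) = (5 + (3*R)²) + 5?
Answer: 364/11 ≈ 33.091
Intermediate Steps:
y(R, f) = 10 + 9*R² (y(R, f) = (5 + 9*R²) + 5 = 10 + 9*R²)
C(r, m) = 10 + 9*m²*(m + r)² (C(r, m) = (10 + 9*(m*(r + m))²) - 1*0 = (10 + 9*(m*(m + r))²) + 0 = (10 + 9*(m²*(m + r)²)) + 0 = (10 + 9*m²*(m + r)²) + 0 = 10 + 9*m²*(m + r)²)
E(n, Q) = 6 + Q
(E(-7, C(-1, 1)) + 36)*(28/44) = ((6 + (10 + 9*1²*(1 - 1)²)) + 36)*(28/44) = ((6 + (10 + 9*1*0²)) + 36)*(28*(1/44)) = ((6 + (10 + 9*1*0)) + 36)*(7/11) = ((6 + (10 + 0)) + 36)*(7/11) = ((6 + 10) + 36)*(7/11) = (16 + 36)*(7/11) = 52*(7/11) = 364/11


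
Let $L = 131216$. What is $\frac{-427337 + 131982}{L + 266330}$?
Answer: $- \frac{295355}{397546} \approx -0.74295$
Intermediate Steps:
$\frac{-427337 + 131982}{L + 266330} = \frac{-427337 + 131982}{131216 + 266330} = - \frac{295355}{397546}$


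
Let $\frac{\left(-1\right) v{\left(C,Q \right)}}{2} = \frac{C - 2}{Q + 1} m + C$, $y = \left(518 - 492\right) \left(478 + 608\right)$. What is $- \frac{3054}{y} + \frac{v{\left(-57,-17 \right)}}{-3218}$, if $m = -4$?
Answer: $- \frac{2313273}{15143908} \approx -0.15275$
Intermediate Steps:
$y = 28236$ ($y = 26 \cdot 1086 = 28236$)
$v{\left(C,Q \right)} = - 2 C + \frac{8 \left(-2 + C\right)}{1 + Q}$ ($v{\left(C,Q \right)} = - 2 \left(\frac{C - 2}{Q + 1} \left(-4\right) + C\right) = - 2 \left(\frac{-2 + C}{1 + Q} \left(-4\right) + C\right) = - 2 \left(- \frac{4 \left(-2 + C\right)}{1 + Q} + C\right) = - 2 \left(C - \frac{4 \left(-2 + C\right)}{1 + Q}\right) = - 2 C + \frac{8 \left(-2 + C\right)}{1 + Q}$)
$- \frac{3054}{y} + \frac{v{\left(-57,-17 \right)}}{-3218} = - \frac{3054}{28236} + \frac{2 \frac{1}{1 - 17} \left(-8 + 3 \left(-57\right) - \left(-57\right) \left(-17\right)\right)}{-3218} = \left(-3054\right) \frac{1}{28236} + \frac{2 \left(-8 - 171 - 969\right)}{-16} \left(- \frac{1}{3218}\right) = - \frac{509}{4706} + 2 \left(- \frac{1}{16}\right) \left(-1148\right) \left(- \frac{1}{3218}\right) = - \frac{509}{4706} + \frac{287}{2} \left(- \frac{1}{3218}\right) = - \frac{509}{4706} - \frac{287}{6436} = - \frac{2313273}{15143908}$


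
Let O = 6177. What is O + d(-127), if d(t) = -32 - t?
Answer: 6272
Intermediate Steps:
O + d(-127) = 6177 + (-32 - 1*(-127)) = 6177 + (-32 + 127) = 6177 + 95 = 6272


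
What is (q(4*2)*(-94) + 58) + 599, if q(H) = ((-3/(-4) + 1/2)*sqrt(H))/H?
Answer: 657 - 235*sqrt(2)/8 ≈ 615.46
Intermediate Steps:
q(H) = 5/(4*sqrt(H)) (q(H) = ((-3*(-1/4) + 1*(1/2))*sqrt(H))/H = ((3/4 + 1/2)*sqrt(H))/H = (5*sqrt(H)/4)/H = 5/(4*sqrt(H)))
(q(4*2)*(-94) + 58) + 599 = ((5/(4*sqrt(4*2)))*(-94) + 58) + 599 = ((5/(4*sqrt(8)))*(-94) + 58) + 599 = ((5*(sqrt(2)/4)/4)*(-94) + 58) + 599 = ((5*sqrt(2)/16)*(-94) + 58) + 599 = (-235*sqrt(2)/8 + 58) + 599 = (58 - 235*sqrt(2)/8) + 599 = 657 - 235*sqrt(2)/8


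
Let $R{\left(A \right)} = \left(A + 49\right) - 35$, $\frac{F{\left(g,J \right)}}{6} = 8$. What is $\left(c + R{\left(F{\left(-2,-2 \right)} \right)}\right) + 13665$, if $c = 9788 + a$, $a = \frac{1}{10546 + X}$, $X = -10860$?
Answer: $\frac{7383709}{314} \approx 23515.0$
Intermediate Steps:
$F{\left(g,J \right)} = 48$ ($F{\left(g,J \right)} = 6 \cdot 8 = 48$)
$a = - \frac{1}{314}$ ($a = \frac{1}{10546 - 10860} = \frac{1}{-314} = - \frac{1}{314} \approx -0.0031847$)
$R{\left(A \right)} = 14 + A$ ($R{\left(A \right)} = \left(49 + A\right) - 35 = 14 + A$)
$c = \frac{3073431}{314}$ ($c = 9788 - \frac{1}{314} = \frac{3073431}{314} \approx 9788.0$)
$\left(c + R{\left(F{\left(-2,-2 \right)} \right)}\right) + 13665 = \left(\frac{3073431}{314} + \left(14 + 48\right)\right) + 13665 = \left(\frac{3073431}{314} + 62\right) + 13665 = \frac{3092899}{314} + 13665 = \frac{7383709}{314}$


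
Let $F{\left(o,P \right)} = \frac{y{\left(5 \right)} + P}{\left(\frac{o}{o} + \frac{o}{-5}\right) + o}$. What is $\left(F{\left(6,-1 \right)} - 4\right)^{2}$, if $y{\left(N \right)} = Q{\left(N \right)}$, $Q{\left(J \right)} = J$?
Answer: $\frac{9216}{841} \approx 10.958$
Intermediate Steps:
$y{\left(N \right)} = N$
$F{\left(o,P \right)} = \frac{5 + P}{1 + \frac{4 o}{5}}$ ($F{\left(o,P \right)} = \frac{5 + P}{\left(\frac{o}{o} + \frac{o}{-5}\right) + o} = \frac{5 + P}{\left(1 + o \left(- \frac{1}{5}\right)\right) + o} = \frac{5 + P}{\left(1 - \frac{o}{5}\right) + o} = \frac{5 + P}{1 + \frac{4 o}{5}}$)
$\left(F{\left(6,-1 \right)} - 4\right)^{2} = \left(\frac{5 \left(5 - 1\right)}{5 + 4 \cdot 6} - 4\right)^{2} = \left(5 \frac{1}{5 + 24} \cdot 4 - 4\right)^{2} = \left(5 \cdot \frac{1}{29} \cdot 4 - 4\right)^{2} = \left(\frac{20}{29} - 4\right)^{2} = \left(- \frac{96}{29}\right)^{2} = \frac{9216}{841}$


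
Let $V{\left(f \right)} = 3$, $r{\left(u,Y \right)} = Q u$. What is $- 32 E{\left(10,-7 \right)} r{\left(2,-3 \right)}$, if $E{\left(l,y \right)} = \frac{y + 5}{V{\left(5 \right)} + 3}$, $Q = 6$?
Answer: $128$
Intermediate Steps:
$r{\left(u,Y \right)} = 6 u$
$E{\left(l,y \right)} = \frac{5}{6} + \frac{y}{6}$ ($E{\left(l,y \right)} = \frac{y + 5}{3 + 3} = \frac{5 + y}{6} = \left(5 + y\right) \frac{1}{6} = \frac{5}{6} + \frac{y}{6}$)
$- 32 E{\left(10,-7 \right)} r{\left(2,-3 \right)} = - 32 \left(\frac{5}{6} + \frac{1}{6} \left(-7\right)\right) 6 \cdot 2 = - 32 \left(\frac{5}{6} - \frac{7}{6}\right) 12 = \left(-32\right) \left(- \frac{1}{3}\right) 12 = \frac{32}{3} \cdot 12 = 128$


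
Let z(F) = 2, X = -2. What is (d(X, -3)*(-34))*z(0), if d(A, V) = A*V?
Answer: -408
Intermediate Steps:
(d(X, -3)*(-34))*z(0) = (-2*(-3)*(-34))*2 = (6*(-34))*2 = -204*2 = -408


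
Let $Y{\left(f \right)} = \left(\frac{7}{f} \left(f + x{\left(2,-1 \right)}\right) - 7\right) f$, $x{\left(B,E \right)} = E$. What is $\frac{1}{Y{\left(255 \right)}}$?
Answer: $- \frac{1}{7} \approx -0.14286$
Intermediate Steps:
$Y{\left(f \right)} = f \left(-7 + \frac{7 \left(-1 + f\right)}{f}\right)$ ($Y{\left(f \right)} = \left(\frac{7}{f} \left(f - 1\right) - 7\right) f = \left(\frac{7}{f} \left(-1 + f\right) - 7\right) f = \left(\frac{7 \left(-1 + f\right)}{f} - 7\right) f = \left(-7 + \frac{7 \left(-1 + f\right)}{f}\right) f = f \left(-7 + \frac{7 \left(-1 + f\right)}{f}\right)$)
$\frac{1}{Y{\left(255 \right)}} = \frac{1}{-7} = - \frac{1}{7}$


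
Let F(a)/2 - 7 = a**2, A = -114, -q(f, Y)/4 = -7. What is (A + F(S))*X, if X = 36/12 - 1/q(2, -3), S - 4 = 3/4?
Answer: -36437/224 ≈ -162.67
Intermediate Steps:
S = 19/4 (S = 4 + 3/4 = 19/4 ≈ 4.7500)
q(f, Y) = 28 (q(f, Y) = -4*(-7) = 28)
X = 83/28 (X = 36/12 - 1/28 = 36*(1/12) - 1*1/28 = 3 - 1/28 = 83/28 ≈ 2.9643)
F(a) = 14 + 2*a**2
(A + F(S))*X = (-114 + (14 + 2*(19/4)**2))*(83/28) = (-114 + (14 + 2*(361/16)))*(83/28) = (-114 + (14 + 361/8))*(83/28) = (-114 + 473/8)*(83/28) = -439/8*83/28 = -36437/224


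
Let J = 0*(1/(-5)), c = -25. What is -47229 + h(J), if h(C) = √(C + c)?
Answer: -47229 + 5*I ≈ -47229.0 + 5.0*I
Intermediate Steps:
J = 0 (J = 0*(1*(-⅕)) = 0*(-⅕) = 0)
h(C) = √(-25 + C) (h(C) = √(C - 25) = √(-25 + C))
-47229 + h(J) = -47229 + √(-25 + 0) = -47229 + √(-25) = -47229 + 5*I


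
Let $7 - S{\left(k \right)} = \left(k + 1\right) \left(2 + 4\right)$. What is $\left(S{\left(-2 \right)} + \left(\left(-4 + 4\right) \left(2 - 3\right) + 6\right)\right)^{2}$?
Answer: $361$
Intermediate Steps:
$S{\left(k \right)} = 1 - 6 k$ ($S{\left(k \right)} = 7 - \left(k + 1\right) \left(2 + 4\right) = 7 - \left(1 + k\right) 6 = 7 - \left(6 + 6 k\right) = 1 - 6 k$)
$\left(S{\left(-2 \right)} + \left(\left(-4 + 4\right) \left(2 - 3\right) + 6\right)\right)^{2} = \left(\left(1 - -12\right) + \left(\left(-4 + 4\right) \left(2 - 3\right) + 6\right)\right)^{2} = \left(\left(1 + 12\right) + \left(0 \left(-1\right) + 6\right)\right)^{2} = \left(13 + \left(0 + 6\right)\right)^{2} = \left(13 + 6\right)^{2} = 19^{2} = 361$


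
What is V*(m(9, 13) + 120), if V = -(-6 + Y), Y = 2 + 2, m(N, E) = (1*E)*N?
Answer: 474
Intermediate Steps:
m(N, E) = E*N
Y = 4
V = 2 (V = -(-6 + 4) = -1*(-2) = 2)
V*(m(9, 13) + 120) = 2*(13*9 + 120) = 2*(117 + 120) = 2*237 = 474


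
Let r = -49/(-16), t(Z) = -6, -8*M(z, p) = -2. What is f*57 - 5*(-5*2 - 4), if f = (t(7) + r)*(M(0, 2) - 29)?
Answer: 312565/64 ≈ 4883.8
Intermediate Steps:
M(z, p) = ¼ (M(z, p) = -⅛*(-2) = ¼)
r = 49/16 (r = -49*(-1/16) = 49/16 ≈ 3.0625)
f = 5405/64 (f = (-6 + 49/16)*(¼ - 29) = -47/16*(-115/4) = 5405/64 ≈ 84.453)
f*57 - 5*(-5*2 - 4) = (5405/64)*57 - 5*(-5*2 - 4) = 308085/64 - 5*(-10 - 4) = 308085/64 - 5*(-14) = 308085/64 + 70 = 312565/64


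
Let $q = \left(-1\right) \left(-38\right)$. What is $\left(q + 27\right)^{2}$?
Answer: $4225$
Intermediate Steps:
$q = 38$
$\left(q + 27\right)^{2} = \left(38 + 27\right)^{2} = 65^{2} = 4225$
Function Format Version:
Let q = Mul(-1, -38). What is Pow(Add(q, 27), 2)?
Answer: 4225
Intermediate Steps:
q = 38
Pow(Add(q, 27), 2) = Pow(Add(38, 27), 2) = Pow(65, 2) = 4225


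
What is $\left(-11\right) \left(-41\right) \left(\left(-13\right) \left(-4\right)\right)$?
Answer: $23452$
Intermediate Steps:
$\left(-11\right) \left(-41\right) \left(\left(-13\right) \left(-4\right)\right) = 451 \cdot 52 = 23452$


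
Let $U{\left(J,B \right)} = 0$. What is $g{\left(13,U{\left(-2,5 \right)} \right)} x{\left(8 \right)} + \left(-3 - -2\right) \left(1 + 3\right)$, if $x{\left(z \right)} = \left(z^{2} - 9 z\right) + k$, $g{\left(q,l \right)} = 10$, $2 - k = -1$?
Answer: $-54$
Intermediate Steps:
$k = 3$ ($k = 2 - -1 = 2 + 1 = 3$)
$x{\left(z \right)} = 3 + z^{2} - 9 z$ ($x{\left(z \right)} = \left(z^{2} - 9 z\right) + 3 = 3 + z^{2} - 9 z$)
$g{\left(13,U{\left(-2,5 \right)} \right)} x{\left(8 \right)} + \left(-3 - -2\right) \left(1 + 3\right) = 10 \left(3 + 8^{2} - 72\right) + \left(-3 - -2\right) \left(1 + 3\right) = 10 \left(3 + 64 - 72\right) + \left(-3 + 2\right) 4 = 10 \left(-5\right) - 4 = -50 - 4 = -54$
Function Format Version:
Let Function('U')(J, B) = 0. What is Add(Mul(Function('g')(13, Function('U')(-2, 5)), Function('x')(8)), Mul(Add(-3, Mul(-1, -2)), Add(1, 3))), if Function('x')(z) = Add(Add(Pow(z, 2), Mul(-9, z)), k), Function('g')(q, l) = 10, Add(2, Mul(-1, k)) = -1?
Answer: -54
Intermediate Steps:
k = 3 (k = Add(2, Mul(-1, -1)) = Add(2, 1) = 3)
Function('x')(z) = Add(3, Pow(z, 2), Mul(-9, z)) (Function('x')(z) = Add(Add(Pow(z, 2), Mul(-9, z)), 3) = Add(3, Pow(z, 2), Mul(-9, z)))
Add(Mul(Function('g')(13, Function('U')(-2, 5)), Function('x')(8)), Mul(Add(-3, Mul(-1, -2)), Add(1, 3))) = Add(Mul(10, Add(3, Pow(8, 2), Mul(-9, 8))), Mul(Add(-3, Mul(-1, -2)), Add(1, 3))) = Add(Mul(10, Add(3, 64, -72)), Mul(Add(-3, 2), 4)) = Add(Mul(10, -5), Mul(-1, 4)) = Add(-50, -4) = -54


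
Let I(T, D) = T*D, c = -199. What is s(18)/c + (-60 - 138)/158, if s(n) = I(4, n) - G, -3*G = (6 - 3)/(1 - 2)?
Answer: -25310/15721 ≈ -1.6099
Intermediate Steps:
G = 1 (G = -(6 - 3)/(3*(1 - 2)) = -1/(-1) = -(-1) = -1/3*(-3) = 1)
I(T, D) = D*T
s(n) = -1 + 4*n (s(n) = n*4 - 1*1 = 4*n - 1 = -1 + 4*n)
s(18)/c + (-60 - 138)/158 = (-1 + 4*18)/(-199) + (-60 - 138)/158 = (-1 + 72)*(-1/199) - 198*1/158 = 71*(-1/199) - 99/79 = -71/199 - 99/79 = -25310/15721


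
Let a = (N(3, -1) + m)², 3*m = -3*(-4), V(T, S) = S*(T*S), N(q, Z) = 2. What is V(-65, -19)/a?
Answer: -23465/36 ≈ -651.81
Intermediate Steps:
V(T, S) = T*S² (V(T, S) = S*(S*T) = T*S²)
m = 4 (m = (-3*(-4))/3 = (⅓)*12 = 4)
a = 36 (a = (2 + 4)² = 6² = 36)
V(-65, -19)/a = -65*(-19)²/36 = -65*361*(1/36) = -23465*1/36 = -23465/36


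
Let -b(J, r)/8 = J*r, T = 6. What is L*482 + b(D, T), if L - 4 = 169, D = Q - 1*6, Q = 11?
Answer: 83146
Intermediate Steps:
D = 5 (D = 11 - 1*6 = 11 - 6 = 5)
L = 173 (L = 4 + 169 = 173)
b(J, r) = -8*J*r
L*482 + b(D, T) = 173*482 - 8*5*6 = 83386 - 240 = 83146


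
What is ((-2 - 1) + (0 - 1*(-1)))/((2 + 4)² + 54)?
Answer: -1/45 ≈ -0.022222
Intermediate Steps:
((-2 - 1) + (0 - 1*(-1)))/((2 + 4)² + 54) = (-3 + (0 + 1))/(6² + 54) = (-3 + 1)/(36 + 54) = -2/90 = -2*1/90 = -1/45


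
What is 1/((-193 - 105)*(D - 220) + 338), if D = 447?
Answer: -1/67308 ≈ -1.4857e-5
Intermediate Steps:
1/((-193 - 105)*(D - 220) + 338) = 1/((-193 - 105)*(447 - 220) + 338) = 1/(-298*227 + 338) = 1/(-67646 + 338) = 1/(-67308) = -1/67308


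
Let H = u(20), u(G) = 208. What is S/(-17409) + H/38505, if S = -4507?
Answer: 59054369/223444515 ≈ 0.26429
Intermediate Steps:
H = 208
S/(-17409) + H/38505 = -4507/(-17409) + 208/38505 = -4507*(-1/17409) + 208*(1/38505) = 4507/17409 + 208/38505 = 59054369/223444515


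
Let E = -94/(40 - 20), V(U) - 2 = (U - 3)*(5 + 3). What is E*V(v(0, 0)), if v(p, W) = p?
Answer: 517/5 ≈ 103.40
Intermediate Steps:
V(U) = -22 + 8*U (V(U) = 2 + (U - 3)*(5 + 3) = 2 + (-3 + U)*8 = 2 + (-24 + 8*U) = -22 + 8*U)
E = -47/10 (E = -94/20 = -94*1/20 = -47/10 ≈ -4.7000)
E*V(v(0, 0)) = -47*(-22 + 8*0)/10 = -47*(-22 + 0)/10 = -47/10*(-22) = 517/5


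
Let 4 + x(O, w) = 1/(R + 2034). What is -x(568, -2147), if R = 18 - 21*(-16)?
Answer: 9551/2388 ≈ 3.9996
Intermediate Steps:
R = 354 (R = 18 + 336 = 354)
x(O, w) = -9551/2388 (x(O, w) = -4 + 1/(354 + 2034) = -4 + 1/2388 = -9551/2388)
-x(568, -2147) = -1*(-9551/2388) = 9551/2388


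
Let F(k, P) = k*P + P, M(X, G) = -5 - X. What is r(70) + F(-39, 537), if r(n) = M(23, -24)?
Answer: -20434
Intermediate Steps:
r(n) = -28 (r(n) = -5 - 1*23 = -5 - 23 = -28)
F(k, P) = P + P*k (F(k, P) = P*k + P = P + P*k)
r(70) + F(-39, 537) = -28 + 537*(1 - 39) = -28 + 537*(-38) = -28 - 20406 = -20434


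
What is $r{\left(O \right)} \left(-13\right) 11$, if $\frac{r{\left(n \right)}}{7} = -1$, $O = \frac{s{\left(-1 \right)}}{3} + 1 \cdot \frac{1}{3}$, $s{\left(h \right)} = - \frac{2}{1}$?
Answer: $1001$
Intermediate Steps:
$s{\left(h \right)} = -2$ ($s{\left(h \right)} = \left(-2\right) 1 = -2$)
$O = - \frac{1}{3}$ ($O = - \frac{2}{3} + 1 \cdot \frac{1}{3} = \left(-2\right) \frac{1}{3} + 1 \cdot \frac{1}{3} = - \frac{2}{3} + \frac{1}{3} = - \frac{1}{3} \approx -0.33333$)
$r{\left(n \right)} = -7$ ($r{\left(n \right)} = 7 \left(-1\right) = -7$)
$r{\left(O \right)} \left(-13\right) 11 = \left(-7\right) \left(-13\right) 11 = 91 \cdot 11 = 1001$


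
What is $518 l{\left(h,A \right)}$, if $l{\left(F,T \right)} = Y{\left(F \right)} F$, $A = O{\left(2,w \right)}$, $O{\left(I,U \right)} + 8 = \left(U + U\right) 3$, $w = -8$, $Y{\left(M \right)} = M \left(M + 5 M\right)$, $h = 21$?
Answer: $28783188$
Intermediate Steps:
$Y{\left(M \right)} = 6 M^{2}$ ($Y{\left(M \right)} = M 6 M = 6 M^{2}$)
$O{\left(I,U \right)} = -8 + 6 U$ ($O{\left(I,U \right)} = -8 + \left(U + U\right) 3 = -8 + 2 U 3 = -8 + 6 U$)
$A = -56$ ($A = -8 + 6 \left(-8\right) = -8 - 48 = -56$)
$l{\left(F,T \right)} = 6 F^{3}$ ($l{\left(F,T \right)} = 6 F^{2} F = 6 F^{3}$)
$518 l{\left(h,A \right)} = 518 \cdot 6 \cdot 21^{3} = 518 \cdot 6 \cdot 9261 = 518 \cdot 55566 = 28783188$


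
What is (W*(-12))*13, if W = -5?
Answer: 780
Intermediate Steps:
(W*(-12))*13 = -5*(-12)*13 = 60*13 = 780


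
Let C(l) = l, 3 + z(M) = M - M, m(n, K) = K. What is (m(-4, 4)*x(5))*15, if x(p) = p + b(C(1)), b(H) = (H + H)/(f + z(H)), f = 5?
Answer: 360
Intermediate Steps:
z(M) = -3 (z(M) = -3 + (M - M) = -3 + 0 = -3)
b(H) = H (b(H) = (H + H)/(5 - 3) = (2*H)/2 = (2*H)*(½) = H)
x(p) = 1 + p (x(p) = p + 1 = 1 + p)
(m(-4, 4)*x(5))*15 = (4*(1 + 5))*15 = (4*6)*15 = 24*15 = 360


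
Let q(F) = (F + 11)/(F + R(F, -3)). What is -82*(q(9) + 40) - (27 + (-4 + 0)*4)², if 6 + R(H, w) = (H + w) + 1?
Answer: -3565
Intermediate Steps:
R(H, w) = -5 + H + w (R(H, w) = -6 + ((H + w) + 1) = -6 + (1 + H + w) = -5 + H + w)
q(F) = (11 + F)/(-8 + 2*F) (q(F) = (F + 11)/(F + (-5 + F - 3)) = (11 + F)/(F + (-8 + F)) = (11 + F)/(-8 + 2*F))
-82*(q(9) + 40) - (27 + (-4 + 0)*4)² = -82*((11 + 9)/(2*(-4 + 9)) + 40) - (27 + (-4 + 0)*4)² = -82*((½)*20/5 + 40) - (27 - 4*4)² = -82*((½)*(⅕)*20 + 40) - (27 - 16)² = -82*(2 + 40) - 1*11² = -82*42 - 1*121 = -3444 - 121 = -3565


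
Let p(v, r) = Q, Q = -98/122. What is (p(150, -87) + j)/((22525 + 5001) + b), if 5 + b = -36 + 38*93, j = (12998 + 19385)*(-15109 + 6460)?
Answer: -17084914636/1892159 ≈ -9029.3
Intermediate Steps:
Q = -49/61 (Q = -98*1/122 = -49/61 ≈ -0.80328)
p(v, r) = -49/61
j = -280080567 (j = 32383*(-8649) = -280080567)
b = 3493 (b = -5 + (-36 + 38*93) = -5 + (-36 + 3534) = -5 + 3498 = 3493)
(p(150, -87) + j)/((22525 + 5001) + b) = (-49/61 - 280080567)/((22525 + 5001) + 3493) = -17084914636/(61*(27526 + 3493)) = -17084914636/61/31019 = -17084914636/61*1/31019 = -17084914636/1892159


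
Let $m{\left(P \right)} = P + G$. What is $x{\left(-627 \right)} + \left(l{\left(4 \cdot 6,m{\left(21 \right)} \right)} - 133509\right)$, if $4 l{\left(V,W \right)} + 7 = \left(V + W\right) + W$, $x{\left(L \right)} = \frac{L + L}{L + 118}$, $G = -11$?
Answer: $- \frac{271800475}{2036} \approx -1.335 \cdot 10^{5}$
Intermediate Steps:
$x{\left(L \right)} = \frac{2 L}{118 + L}$
$m{\left(P \right)} = -11 + P$ ($m{\left(P \right)} = P - 11 = -11 + P$)
$l{\left(V,W \right)} = - \frac{7}{4} + \frac{W}{2} + \frac{V}{4}$ ($l{\left(V,W \right)} = - \frac{7}{4} + \frac{\left(V + W\right) + W}{4} = - \frac{7}{4} + \frac{V + 2 W}{4} = - \frac{7}{4} + \left(\frac{W}{2} + \frac{V}{4}\right) = - \frac{7}{4} + \frac{W}{2} + \frac{V}{4}$)
$x{\left(-627 \right)} + \left(l{\left(4 \cdot 6,m{\left(21 \right)} \right)} - 133509\right) = 2 \left(-627\right) \frac{1}{118 - 627} - \left(\frac{534043}{4} - \frac{-11 + 21}{2} - 1 \cdot 6\right) = 2 \left(-627\right) \frac{1}{-509} + \left(\left(- \frac{7}{4} + \frac{1}{2} \cdot 10 + \frac{1}{4} \cdot 24\right) - 133509\right) = 2 \left(-627\right) \left(- \frac{1}{509}\right) + \left(\left(- \frac{7}{4} + 5 + 6\right) - 133509\right) = \frac{1254}{509} + \left(\frac{37}{4} - 133509\right) = \frac{1254}{509} - \frac{533999}{4} = - \frac{271800475}{2036}$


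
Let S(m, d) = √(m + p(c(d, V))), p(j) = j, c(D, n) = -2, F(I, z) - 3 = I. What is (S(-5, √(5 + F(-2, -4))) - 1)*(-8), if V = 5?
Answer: 8 - 8*I*√7 ≈ 8.0 - 21.166*I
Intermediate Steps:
F(I, z) = 3 + I
S(m, d) = √(-2 + m) (S(m, d) = √(m - 2) = √(-2 + m))
(S(-5, √(5 + F(-2, -4))) - 1)*(-8) = (√(-2 - 5) - 1)*(-8) = (√(-7) - 1)*(-8) = (I*√7 - 1)*(-8) = (-1 + I*√7)*(-8) = 8 - 8*I*√7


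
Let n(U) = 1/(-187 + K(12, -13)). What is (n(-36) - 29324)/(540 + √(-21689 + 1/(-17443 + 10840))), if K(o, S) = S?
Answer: -1045582587081/20686472680 + 5864801*I*√236407981551/206864726800 ≈ -50.544 + 13.785*I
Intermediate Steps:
n(U) = -1/200 (n(U) = 1/(-187 - 13) = 1/(-200) = -1/200)
(n(-36) - 29324)/(540 + √(-21689 + 1/(-17443 + 10840))) = (-1/200 - 29324)/(540 + √(-21689 + 1/(-17443 + 10840))) = -5864801/(200*(540 + √(-21689 + 1/(-6603)))) = -5864801/(200*(540 + √(-21689 - 1/6603))) = -5864801/(200*(540 + √(-143212468/6603))) = -5864801/(200*(540 + 2*I*√236407981551/6603))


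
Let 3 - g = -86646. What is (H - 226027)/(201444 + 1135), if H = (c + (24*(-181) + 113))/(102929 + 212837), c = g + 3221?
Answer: -71371556043/63967560514 ≈ -1.1157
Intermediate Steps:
g = 86649 (g = 3 - 1*(-86646) = 3 + 86646 = 86649)
c = 89870 (c = 86649 + 3221 = 89870)
H = 85639/315766 (H = (89870 + (24*(-181) + 113))/(102929 + 212837) = (89870 + (-4344 + 113))/315766 = (89870 - 4231)*(1/315766) = 85639*(1/315766) = 85639/315766 ≈ 0.27121)
(H - 226027)/(201444 + 1135) = (85639/315766 - 226027)/(201444 + 1135) = -71371556043/315766/202579 = -71371556043/315766*1/202579 = -71371556043/63967560514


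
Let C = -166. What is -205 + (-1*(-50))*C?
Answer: -8505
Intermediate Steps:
-205 + (-1*(-50))*C = -205 - 1*(-50)*(-166) = -205 + 50*(-166) = -205 - 8300 = -8505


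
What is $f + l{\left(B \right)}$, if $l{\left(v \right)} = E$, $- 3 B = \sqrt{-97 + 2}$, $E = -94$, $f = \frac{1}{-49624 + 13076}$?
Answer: $- \frac{3435513}{36548} \approx -94.0$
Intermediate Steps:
$f = - \frac{1}{36548}$ ($f = \frac{1}{-36548} = - \frac{1}{36548} \approx -2.7361 \cdot 10^{-5}$)
$B = - \frac{i \sqrt{95}}{3}$ ($B = - \frac{\sqrt{-97 + 2}}{3} = - \frac{\sqrt{-95}}{3} = - \frac{i \sqrt{95}}{3} \approx - 3.2489 i$)
$l{\left(v \right)} = -94$
$f + l{\left(B \right)} = - \frac{1}{36548} - 94 = - \frac{3435513}{36548}$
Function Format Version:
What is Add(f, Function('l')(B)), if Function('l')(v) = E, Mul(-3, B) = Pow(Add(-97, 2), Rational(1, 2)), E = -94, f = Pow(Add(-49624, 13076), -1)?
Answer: Rational(-3435513, 36548) ≈ -94.000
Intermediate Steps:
f = Rational(-1, 36548) (f = Pow(-36548, -1) = Rational(-1, 36548) ≈ -2.7361e-5)
B = Mul(Rational(-1, 3), I, Pow(95, Rational(1, 2))) (B = Mul(Rational(-1, 3), Pow(Add(-97, 2), Rational(1, 2))) = Mul(Rational(-1, 3), Pow(-95, Rational(1, 2))) = Mul(Rational(-1, 3), Mul(I, Pow(95, Rational(1, 2)))) = Mul(Rational(-1, 3), I, Pow(95, Rational(1, 2))) ≈ Mul(-3.2489, I))
Function('l')(v) = -94
Add(f, Function('l')(B)) = Add(Rational(-1, 36548), -94) = Rational(-3435513, 36548)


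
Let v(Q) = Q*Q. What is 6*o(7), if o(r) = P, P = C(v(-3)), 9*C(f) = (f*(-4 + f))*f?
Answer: 270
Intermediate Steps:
v(Q) = Q²
C(f) = f²*(-4 + f)/9 (C(f) = ((f*(-4 + f))*f)/9 = (f²*(-4 + f))/9 = f²*(-4 + f)/9)
P = 45 (P = ((-3)²)²*(-4 + (-3)²)/9 = (⅑)*9²*(-4 + 9) = (⅑)*81*5 = 45)
o(r) = 45
6*o(7) = 6*45 = 270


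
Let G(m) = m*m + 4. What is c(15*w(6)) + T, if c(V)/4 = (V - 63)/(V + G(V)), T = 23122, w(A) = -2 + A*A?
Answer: 3012959348/130307 ≈ 23122.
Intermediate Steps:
w(A) = -2 + A²
G(m) = 4 + m² (G(m) = m² + 4 = 4 + m²)
c(V) = 4*(-63 + V)/(4 + V + V²) (c(V) = 4*((V - 63)/(V + (4 + V²))) = 4*((-63 + V)/(4 + V + V²)) = 4*(-63 + V)/(4 + V + V²))
c(15*w(6)) + T = 4*(-63 + 15*(-2 + 6²))/(4 + 15*(-2 + 6²) + (15*(-2 + 6²))²) + 23122 = 4*(-63 + 15*(-2 + 36))/(4 + 15*(-2 + 36) + (15*(-2 + 36))²) + 23122 = 4*(-63 + 15*34)/(4 + 15*34 + (15*34)²) + 23122 = 4*(-63 + 510)/(4 + 510 + 510²) + 23122 = 4*447/(4 + 510 + 260100) + 23122 = 4*447/260614 + 23122 = 4*(1/260614)*447 + 23122 = 894/130307 + 23122 = 3012959348/130307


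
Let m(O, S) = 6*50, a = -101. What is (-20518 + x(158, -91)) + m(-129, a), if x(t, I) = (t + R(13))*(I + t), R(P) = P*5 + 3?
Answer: -5076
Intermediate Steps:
R(P) = 3 + 5*P (R(P) = 5*P + 3 = 3 + 5*P)
m(O, S) = 300
x(t, I) = (68 + t)*(I + t) (x(t, I) = (t + (3 + 5*13))*(I + t) = (t + (3 + 65))*(I + t) = (t + 68)*(I + t) = (68 + t)*(I + t))
(-20518 + x(158, -91)) + m(-129, a) = (-20518 + (158**2 + 68*(-91) + 68*158 - 91*158)) + 300 = (-20518 + (24964 - 6188 + 10744 - 14378)) + 300 = (-20518 + 15142) + 300 = -5376 + 300 = -5076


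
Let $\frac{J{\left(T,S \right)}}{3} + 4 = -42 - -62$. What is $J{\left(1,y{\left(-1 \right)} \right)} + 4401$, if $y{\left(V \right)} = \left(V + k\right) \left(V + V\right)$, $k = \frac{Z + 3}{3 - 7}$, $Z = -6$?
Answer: $4449$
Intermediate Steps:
$k = \frac{3}{4}$ ($k = \frac{-6 + 3}{3 - 7} = - \frac{3}{-4} = \left(-3\right) \left(- \frac{1}{4}\right) = \frac{3}{4} \approx 0.75$)
$y{\left(V \right)} = 2 V \left(\frac{3}{4} + V\right)$ ($y{\left(V \right)} = \left(V + \frac{3}{4}\right) \left(V + V\right) = \left(\frac{3}{4} + V\right) 2 V = 2 V \left(\frac{3}{4} + V\right)$)
$J{\left(T,S \right)} = 48$ ($J{\left(T,S \right)} = -12 + 3 \left(-42 - -62\right) = -12 + 3 \left(-42 + 62\right) = -12 + 3 \cdot 20 = -12 + 60 = 48$)
$J{\left(1,y{\left(-1 \right)} \right)} + 4401 = 48 + 4401 = 4449$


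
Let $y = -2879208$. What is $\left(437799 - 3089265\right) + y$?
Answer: $-5530674$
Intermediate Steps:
$\left(437799 - 3089265\right) + y = \left(437799 - 3089265\right) - 2879208 = -2651466 - 2879208 = -5530674$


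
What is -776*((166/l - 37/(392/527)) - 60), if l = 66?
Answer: 134547827/1617 ≈ 83208.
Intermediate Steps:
-776*((166/l - 37/(392/527)) - 60) = -776*((166/66 - 37/(392/527)) - 60) = -776*((166*(1/66) - 37/(392*(1/527))) - 60) = -776*((83/33 - 37/392/527) - 60) = -776*((83/33 - 37*527/392) - 60) = -776*((83/33 - 19499/392) - 60) = -776*(-610931/12936 - 60) = -776*(-1387091/12936) = 134547827/1617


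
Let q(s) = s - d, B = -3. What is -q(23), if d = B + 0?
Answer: -26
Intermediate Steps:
d = -3 (d = -3 + 0 = -3)
q(s) = 3 + s (q(s) = s - 1*(-3) = s + 3 = 3 + s)
-q(23) = -(3 + 23) = -1*26 = -26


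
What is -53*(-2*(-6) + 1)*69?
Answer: -47541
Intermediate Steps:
-53*(-2*(-6) + 1)*69 = -53*(12 + 1)*69 = -53*13*69 = -689*69 = -47541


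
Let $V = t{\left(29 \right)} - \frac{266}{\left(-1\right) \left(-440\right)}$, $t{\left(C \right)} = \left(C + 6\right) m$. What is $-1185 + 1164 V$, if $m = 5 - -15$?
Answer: $\frac{44710122}{55} \approx 8.1291 \cdot 10^{5}$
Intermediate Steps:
$m = 20$ ($m = 5 + 15 = 20$)
$t{\left(C \right)} = 120 + 20 C$ ($t{\left(C \right)} = \left(C + 6\right) 20 = \left(6 + C\right) 20 = 120 + 20 C$)
$V = \frac{153867}{220}$ ($V = \left(120 + 20 \cdot 29\right) - \frac{266}{\left(-1\right) \left(-440\right)} = \left(120 + 580\right) - \frac{266}{440} = 700 - \frac{133}{220} = \frac{153867}{220} \approx 699.4$)
$-1185 + 1164 V = -1185 + 1164 \cdot \frac{153867}{220} = -1185 + \frac{44775297}{55} = \frac{44710122}{55}$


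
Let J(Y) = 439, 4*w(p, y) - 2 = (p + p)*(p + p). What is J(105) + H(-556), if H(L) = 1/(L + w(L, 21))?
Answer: 270933681/617161 ≈ 439.00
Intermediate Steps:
w(p, y) = 1/2 + p**2 (w(p, y) = 1/2 + ((p + p)*(p + p))/4 = 1/2 + ((2*p)*(2*p))/4 = 1/2 + (4*p**2)/4 = 1/2 + p**2)
H(L) = 1/(1/2 + L + L**2) (H(L) = 1/(L + (1/2 + L**2)) = 1/(1/2 + L + L**2))
J(105) + H(-556) = 439 + 2/(1 + 2*(-556) + 2*(-556)**2) = 439 + 2/(1 - 1112 + 2*309136) = 439 + 2/(1 - 1112 + 618272) = 439 + 2/617161 = 270933681/617161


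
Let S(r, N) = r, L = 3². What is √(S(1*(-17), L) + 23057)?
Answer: 48*√10 ≈ 151.79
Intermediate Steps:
L = 9
√(S(1*(-17), L) + 23057) = √(1*(-17) + 23057) = √(-17 + 23057) = √23040 = 48*√10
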